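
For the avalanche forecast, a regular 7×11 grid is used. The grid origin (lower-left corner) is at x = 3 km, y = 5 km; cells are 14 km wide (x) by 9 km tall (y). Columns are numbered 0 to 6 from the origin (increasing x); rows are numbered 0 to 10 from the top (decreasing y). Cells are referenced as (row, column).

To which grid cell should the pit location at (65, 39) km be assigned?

Column index: ⌊(65 − 3) / 14⌋ = ⌊4.429⌋ = 4
Row offset from origin: ⌊(39 − 5) / 9⌋ = ⌊3.778⌋ = 3 → row 7 (counted from top)

(7, 4)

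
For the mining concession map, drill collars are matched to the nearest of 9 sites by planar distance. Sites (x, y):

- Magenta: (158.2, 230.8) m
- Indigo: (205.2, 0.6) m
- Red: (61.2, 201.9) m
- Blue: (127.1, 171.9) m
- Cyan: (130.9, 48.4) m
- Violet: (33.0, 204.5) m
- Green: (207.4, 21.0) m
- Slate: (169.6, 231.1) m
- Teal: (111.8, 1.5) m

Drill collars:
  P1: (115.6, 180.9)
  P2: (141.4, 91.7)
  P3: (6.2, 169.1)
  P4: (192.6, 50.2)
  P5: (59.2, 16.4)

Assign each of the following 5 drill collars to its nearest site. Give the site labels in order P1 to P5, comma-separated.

Blue, Cyan, Violet, Green, Teal

P1 → Blue (d²=213.25)
P2 → Cyan (d²=1985.14)
P3 → Violet (d²=1971.40)
P4 → Green (d²=1071.68)
P5 → Teal (d²=2988.77)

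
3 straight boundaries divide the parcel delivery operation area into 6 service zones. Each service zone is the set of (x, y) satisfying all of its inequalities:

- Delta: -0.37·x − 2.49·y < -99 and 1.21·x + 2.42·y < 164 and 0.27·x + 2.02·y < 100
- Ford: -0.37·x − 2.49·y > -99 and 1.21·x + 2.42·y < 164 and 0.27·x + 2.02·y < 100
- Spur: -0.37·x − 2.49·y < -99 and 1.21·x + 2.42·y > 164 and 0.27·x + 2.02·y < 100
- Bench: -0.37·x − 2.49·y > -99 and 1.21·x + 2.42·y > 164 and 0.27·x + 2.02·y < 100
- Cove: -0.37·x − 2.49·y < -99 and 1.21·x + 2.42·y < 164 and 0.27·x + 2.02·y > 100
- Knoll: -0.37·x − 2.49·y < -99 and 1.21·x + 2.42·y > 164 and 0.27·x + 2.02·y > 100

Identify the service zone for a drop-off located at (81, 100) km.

-0.37·81 − 2.49·100 = -278.970, which is < -99
1.21·81 + 2.42·100 = 340.010, which is > 164
0.27·81 + 2.02·100 = 223.870, which is > 100
This sign pattern matches Knoll.

Knoll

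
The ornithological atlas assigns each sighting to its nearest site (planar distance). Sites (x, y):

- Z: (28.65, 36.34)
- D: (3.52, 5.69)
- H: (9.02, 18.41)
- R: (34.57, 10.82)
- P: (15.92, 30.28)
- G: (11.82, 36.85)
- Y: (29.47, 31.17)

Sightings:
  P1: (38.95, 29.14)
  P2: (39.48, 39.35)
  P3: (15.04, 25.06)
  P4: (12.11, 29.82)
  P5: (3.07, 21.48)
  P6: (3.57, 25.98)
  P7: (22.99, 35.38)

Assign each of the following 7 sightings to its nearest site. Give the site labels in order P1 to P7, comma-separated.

Y, Z, P, P, H, H, Z

P1 → Y (d²=93.99)
P2 → Z (d²=126.35)
P3 → P (d²=28.02)
P4 → P (d²=14.73)
P5 → H (d²=44.83)
P6 → H (d²=87.01)
P7 → Z (d²=32.96)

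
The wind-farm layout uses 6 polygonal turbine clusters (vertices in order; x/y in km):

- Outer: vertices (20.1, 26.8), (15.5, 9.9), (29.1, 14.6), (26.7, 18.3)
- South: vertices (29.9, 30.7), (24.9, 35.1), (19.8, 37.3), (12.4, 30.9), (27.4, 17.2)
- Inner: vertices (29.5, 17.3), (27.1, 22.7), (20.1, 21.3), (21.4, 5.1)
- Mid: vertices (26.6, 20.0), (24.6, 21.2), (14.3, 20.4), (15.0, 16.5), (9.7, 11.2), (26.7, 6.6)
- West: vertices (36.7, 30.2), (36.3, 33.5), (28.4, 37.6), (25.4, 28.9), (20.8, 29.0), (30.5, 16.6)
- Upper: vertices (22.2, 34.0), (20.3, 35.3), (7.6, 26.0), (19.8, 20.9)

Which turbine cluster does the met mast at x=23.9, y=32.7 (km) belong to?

Cast a ray rightward from (23.9, 32.7). For each polygon, the edges (by vertex number in listed order) whose endpoints lie on opposite sides of y = 32.7, where each meets that height, and whether that is right or left of the point:
Outer: no edge straddles that height → 0 crossings.
South: 1–2 at x≈27.63 (right), 3–4 at x≈14.48 (left) → 1 crossing.
Inner: no edge straddles that height → 0 crossings.
Mid: no edge straddles that height → 0 crossings.
West: 1–2 at x≈36.40 (right), 3–4 at x≈26.71 (right) → 2 crossings.
Upper: 2–3 at x≈16.75 (left), 4–1 at x≈21.96 (left) → 0 crossings.
Only South has an odd count, so the point is inside South.

South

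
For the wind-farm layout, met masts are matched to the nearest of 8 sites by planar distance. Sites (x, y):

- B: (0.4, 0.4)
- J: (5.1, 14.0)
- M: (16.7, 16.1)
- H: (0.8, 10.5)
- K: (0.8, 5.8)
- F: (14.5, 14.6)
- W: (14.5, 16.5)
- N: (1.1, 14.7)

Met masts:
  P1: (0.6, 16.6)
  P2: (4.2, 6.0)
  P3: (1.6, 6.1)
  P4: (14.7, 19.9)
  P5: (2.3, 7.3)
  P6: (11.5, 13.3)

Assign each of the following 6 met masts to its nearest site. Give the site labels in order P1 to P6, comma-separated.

N, K, K, W, K, F

P1 → N (d²=3.86)
P2 → K (d²=11.60)
P3 → K (d²=0.73)
P4 → W (d²=11.60)
P5 → K (d²=4.50)
P6 → F (d²=10.69)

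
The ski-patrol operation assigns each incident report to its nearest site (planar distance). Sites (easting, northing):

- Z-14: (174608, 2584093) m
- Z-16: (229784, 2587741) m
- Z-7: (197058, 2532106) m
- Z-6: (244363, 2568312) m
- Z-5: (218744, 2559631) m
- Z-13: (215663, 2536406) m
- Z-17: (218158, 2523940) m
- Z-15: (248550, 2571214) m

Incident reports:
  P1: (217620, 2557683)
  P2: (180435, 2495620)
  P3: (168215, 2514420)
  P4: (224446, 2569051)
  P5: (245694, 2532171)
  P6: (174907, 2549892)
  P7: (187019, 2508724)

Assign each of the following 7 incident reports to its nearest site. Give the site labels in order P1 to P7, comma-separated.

Z-5, Z-7, Z-7, Z-5, Z-17, Z-7, Z-7

P1 → Z-5 (d²=5058080.00)
P2 → Z-7 (d²=1607552325.00)
P3 → Z-7 (d²=1144713245.00)
P4 → Z-5 (d²=121249204.00)
P5 → Z-17 (d²=825980657.00)
P6 → Z-7 (d²=807008597.00)
P7 → Z-7 (d²=647499445.00)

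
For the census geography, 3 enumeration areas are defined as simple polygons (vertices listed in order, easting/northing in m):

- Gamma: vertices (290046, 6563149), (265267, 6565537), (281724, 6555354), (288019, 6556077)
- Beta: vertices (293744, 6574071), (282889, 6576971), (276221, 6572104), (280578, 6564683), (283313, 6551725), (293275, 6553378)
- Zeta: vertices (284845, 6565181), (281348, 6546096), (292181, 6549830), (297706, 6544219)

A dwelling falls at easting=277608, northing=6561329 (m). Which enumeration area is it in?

Cast a ray rightward from (277608, 6561329). For each polygon, the edges (by vertex number in listed order) whose endpoints lie on opposite sides of northing = 6561329, where each meets that height, and whether that is right or left of the point:
Gamma: 2–3 at easting≈272067.7 (left), 4–1 at easting≈289524.3 (right) → 1 crossing.
Beta: 4–5 at easting≈281285.9 (right), 6–1 at easting≈293455.2 (right) → 2 crossings.
Zeta: 1–2 at easting≈284139.2 (right), 4–1 at easting≈287208.4 (right) → 2 crossings.
Only Gamma has an odd count, so the point is inside Gamma.

Gamma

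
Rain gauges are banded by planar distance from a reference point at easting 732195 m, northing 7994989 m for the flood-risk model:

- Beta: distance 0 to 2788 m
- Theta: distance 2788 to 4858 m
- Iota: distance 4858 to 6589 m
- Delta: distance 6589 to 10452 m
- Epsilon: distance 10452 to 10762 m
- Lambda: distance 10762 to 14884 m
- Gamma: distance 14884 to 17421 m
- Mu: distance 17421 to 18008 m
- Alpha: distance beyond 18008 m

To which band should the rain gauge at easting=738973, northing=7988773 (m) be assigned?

Delta

Distance = √((738973−732195)² + (7988773−7994989)²) = √(45941284.000 + 38638656.000) = 9196.735 m.
6589 ≤ 9196.735 < 10452 → Delta.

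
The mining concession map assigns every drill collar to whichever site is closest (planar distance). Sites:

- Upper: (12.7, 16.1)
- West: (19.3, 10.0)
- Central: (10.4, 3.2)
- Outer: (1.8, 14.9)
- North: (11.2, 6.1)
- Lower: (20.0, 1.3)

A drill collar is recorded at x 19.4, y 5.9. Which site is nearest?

Squared distances to each site:
Upper: 148.930; West: 16.820; Central: 88.290; Outer: 390.760; North: 67.280; Lower: 21.520.
Minimum at West.

West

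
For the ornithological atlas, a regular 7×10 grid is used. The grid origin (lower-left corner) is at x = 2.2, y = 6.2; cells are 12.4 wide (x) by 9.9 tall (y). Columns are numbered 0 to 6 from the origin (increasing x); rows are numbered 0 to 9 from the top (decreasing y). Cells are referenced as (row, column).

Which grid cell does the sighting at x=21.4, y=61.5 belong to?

(4, 1)

Column index: ⌊(21.4 − 2.2) / 12.4⌋ = ⌊1.548⌋ = 1
Row offset from origin: ⌊(61.5 − 6.2) / 9.9⌋ = ⌊5.586⌋ = 5 → row 4 (counted from top)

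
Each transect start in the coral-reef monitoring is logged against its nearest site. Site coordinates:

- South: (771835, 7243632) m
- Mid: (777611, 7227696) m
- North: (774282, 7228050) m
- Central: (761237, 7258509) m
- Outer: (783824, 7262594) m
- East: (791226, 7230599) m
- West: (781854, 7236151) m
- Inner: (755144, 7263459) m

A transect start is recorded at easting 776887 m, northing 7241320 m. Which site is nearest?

South

Squared distances to each site:
South: 30868048.000; Mid: 186137552.000; North: 182878925.000; Central: 540384221.000; Outer: 500705045.000; East: 320546762.000; West: 51389650.000; Inner: 962893370.000.
Minimum at South.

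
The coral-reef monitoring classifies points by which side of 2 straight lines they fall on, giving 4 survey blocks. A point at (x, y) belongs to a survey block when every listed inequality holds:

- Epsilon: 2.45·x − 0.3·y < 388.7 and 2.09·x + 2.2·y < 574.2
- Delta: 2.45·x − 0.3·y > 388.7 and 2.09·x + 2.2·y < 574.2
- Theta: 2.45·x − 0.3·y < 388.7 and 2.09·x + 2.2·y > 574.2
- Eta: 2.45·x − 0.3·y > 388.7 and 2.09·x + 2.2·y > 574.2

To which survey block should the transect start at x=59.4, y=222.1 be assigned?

Theta

2.45·59.4 − 0.3·222.1 = 78.900, which is < 388.7
2.09·59.4 + 2.2·222.1 = 612.766, which is > 574.2
This sign pattern matches Theta.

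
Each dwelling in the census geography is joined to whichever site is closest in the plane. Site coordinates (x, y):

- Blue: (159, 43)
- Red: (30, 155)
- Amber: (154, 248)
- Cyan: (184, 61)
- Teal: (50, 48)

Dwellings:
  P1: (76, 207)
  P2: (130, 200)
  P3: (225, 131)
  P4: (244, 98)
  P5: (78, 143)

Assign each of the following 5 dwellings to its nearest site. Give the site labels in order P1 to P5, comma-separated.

P1 → Red (d²=4820.00)
P2 → Amber (d²=2880.00)
P3 → Cyan (d²=6581.00)
P4 → Cyan (d²=4969.00)
P5 → Red (d²=2448.00)

Red, Amber, Cyan, Cyan, Red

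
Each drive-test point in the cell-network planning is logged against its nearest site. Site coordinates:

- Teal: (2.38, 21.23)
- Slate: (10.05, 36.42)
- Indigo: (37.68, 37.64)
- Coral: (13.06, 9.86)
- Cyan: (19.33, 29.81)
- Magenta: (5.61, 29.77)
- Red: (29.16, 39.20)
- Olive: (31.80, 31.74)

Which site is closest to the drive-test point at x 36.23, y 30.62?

Squared distances to each site:
Teal: 1233.995; Slate: 719.032; Indigo: 51.383; Coral: 967.826; Cyan: 286.266; Magenta: 938.307; Red: 123.601; Olive: 20.879.
Minimum at Olive.

Olive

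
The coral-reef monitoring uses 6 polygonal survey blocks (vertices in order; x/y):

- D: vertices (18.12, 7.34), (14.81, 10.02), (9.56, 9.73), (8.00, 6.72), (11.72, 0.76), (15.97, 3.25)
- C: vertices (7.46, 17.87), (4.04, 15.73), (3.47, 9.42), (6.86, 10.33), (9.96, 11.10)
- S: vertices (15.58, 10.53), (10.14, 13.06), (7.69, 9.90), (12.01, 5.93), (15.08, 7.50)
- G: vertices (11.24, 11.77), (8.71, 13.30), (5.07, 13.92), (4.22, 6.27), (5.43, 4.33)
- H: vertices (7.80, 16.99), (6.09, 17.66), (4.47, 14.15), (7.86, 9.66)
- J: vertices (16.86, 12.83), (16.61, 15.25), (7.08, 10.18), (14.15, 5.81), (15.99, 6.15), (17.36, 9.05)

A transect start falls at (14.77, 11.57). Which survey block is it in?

J

Cast a ray rightward from (14.77, 11.57). For each polygon, the edges (by vertex number in listed order) whose endpoints lie on opposite sides of y = 11.57, where each meets that height, and whether that is right or left of the point:
D: no edge straddles that height → 0 crossings.
C: 2–3 at x≈3.664 (left), 5–1 at x≈9.786 (left) → 0 crossings.
S: 1–2 at x≈13.344 (left), 2–3 at x≈8.985 (left) → 0 crossings.
G: 3–4 at x≈4.809 (left), 5–1 at x≈11.084 (left) → 0 crossings.
H: 3–4 at x≈6.418 (left), 4–1 at x≈7.844 (left) → 0 crossings.
J: 2–3 at x≈9.693 (left), 6–1 at x≈17.027 (right) → 1 crossing.
Only J has an odd count, so the point is inside J.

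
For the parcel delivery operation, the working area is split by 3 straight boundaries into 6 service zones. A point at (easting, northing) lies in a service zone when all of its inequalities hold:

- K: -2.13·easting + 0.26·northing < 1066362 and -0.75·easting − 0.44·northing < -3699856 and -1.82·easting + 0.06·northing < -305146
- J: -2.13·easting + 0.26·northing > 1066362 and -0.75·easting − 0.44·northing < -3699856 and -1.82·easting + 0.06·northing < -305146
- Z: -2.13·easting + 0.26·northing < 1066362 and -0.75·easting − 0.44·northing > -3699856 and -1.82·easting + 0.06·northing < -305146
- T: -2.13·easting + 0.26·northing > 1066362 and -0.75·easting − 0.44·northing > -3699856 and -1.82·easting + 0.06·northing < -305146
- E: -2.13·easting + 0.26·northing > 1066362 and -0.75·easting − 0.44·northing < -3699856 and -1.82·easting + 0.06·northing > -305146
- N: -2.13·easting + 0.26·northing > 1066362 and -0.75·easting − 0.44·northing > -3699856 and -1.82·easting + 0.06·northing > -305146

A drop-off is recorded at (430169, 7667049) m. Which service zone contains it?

T

-2.13·430169 + 0.26·7667049 = 1077172.770, which is > 1066362
-0.75·430169 − 0.44·7667049 = -3696128.310, which is > -3699856
-1.82·430169 + 0.06·7667049 = -322884.640, which is < -305146
This sign pattern matches T.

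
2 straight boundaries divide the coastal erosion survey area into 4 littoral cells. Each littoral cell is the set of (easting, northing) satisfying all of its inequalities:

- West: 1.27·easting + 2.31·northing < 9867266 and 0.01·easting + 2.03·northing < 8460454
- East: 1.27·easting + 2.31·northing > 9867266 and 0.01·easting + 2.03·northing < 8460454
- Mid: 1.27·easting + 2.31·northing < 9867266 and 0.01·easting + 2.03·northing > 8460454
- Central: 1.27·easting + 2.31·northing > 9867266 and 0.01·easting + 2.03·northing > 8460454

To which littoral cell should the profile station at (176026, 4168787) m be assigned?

1.27·176026 + 2.31·4168787 = 9853450.990, which is < 9867266
0.01·176026 + 2.03·4168787 = 8464397.870, which is > 8460454
This sign pattern matches Mid.

Mid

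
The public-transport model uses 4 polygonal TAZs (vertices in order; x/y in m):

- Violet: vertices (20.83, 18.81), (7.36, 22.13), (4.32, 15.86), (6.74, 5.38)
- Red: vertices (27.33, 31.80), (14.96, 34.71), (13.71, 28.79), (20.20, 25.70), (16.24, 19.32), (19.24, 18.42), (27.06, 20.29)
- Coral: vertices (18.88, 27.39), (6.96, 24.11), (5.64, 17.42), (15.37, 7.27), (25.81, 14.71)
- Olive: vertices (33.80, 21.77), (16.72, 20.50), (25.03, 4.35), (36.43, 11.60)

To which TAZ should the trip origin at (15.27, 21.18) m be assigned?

Cast a ray rightward from (15.27, 21.18). For each polygon, the edges (by vertex number in listed order) whose endpoints lie on opposite sides of y = 21.18, where each meets that height, and whether that is right or left of the point:
Violet: 1–2 at x≈11.214 (left), 2–3 at x≈6.899 (left) → 0 crossings.
Red: 4–5 at x≈17.394 (right), 7–1 at x≈27.081 (right) → 2 crossings.
Coral: 2–3 at x≈6.382 (left), 5–1 at x≈22.274 (right) → 1 crossing.
Olive: 1–2 at x≈25.865 (right), 4–1 at x≈33.953 (right) → 2 crossings.
Only Coral has an odd count, so the point is inside Coral.

Coral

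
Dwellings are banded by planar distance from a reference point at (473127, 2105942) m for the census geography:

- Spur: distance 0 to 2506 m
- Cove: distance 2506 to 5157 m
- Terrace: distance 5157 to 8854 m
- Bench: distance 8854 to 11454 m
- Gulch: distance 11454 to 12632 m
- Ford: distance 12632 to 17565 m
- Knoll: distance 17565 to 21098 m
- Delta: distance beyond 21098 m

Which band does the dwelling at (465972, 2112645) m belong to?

Distance = √((465972−473127)² + (2112645−2105942)²) = √(51194025.000 + 44930209.000) = 9804.297 m.
8854 ≤ 9804.297 < 11454 → Bench.

Bench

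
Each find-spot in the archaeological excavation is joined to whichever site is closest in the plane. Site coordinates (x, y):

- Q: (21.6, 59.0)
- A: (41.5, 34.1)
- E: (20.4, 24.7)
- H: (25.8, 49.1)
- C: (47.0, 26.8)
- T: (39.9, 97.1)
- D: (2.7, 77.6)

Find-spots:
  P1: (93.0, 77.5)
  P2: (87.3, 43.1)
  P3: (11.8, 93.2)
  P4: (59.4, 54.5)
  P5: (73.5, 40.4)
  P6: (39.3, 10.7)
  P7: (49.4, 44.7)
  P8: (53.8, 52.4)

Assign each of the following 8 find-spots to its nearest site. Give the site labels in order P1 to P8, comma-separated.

T, C, D, A, C, C, A, A

P1 → T (d²=3203.77)
P2 → C (d²=1889.78)
P3 → D (d²=326.17)
P4 → A (d²=736.57)
P5 → C (d²=887.21)
P6 → C (d²=318.50)
P7 → A (d²=174.77)
P8 → A (d²=486.18)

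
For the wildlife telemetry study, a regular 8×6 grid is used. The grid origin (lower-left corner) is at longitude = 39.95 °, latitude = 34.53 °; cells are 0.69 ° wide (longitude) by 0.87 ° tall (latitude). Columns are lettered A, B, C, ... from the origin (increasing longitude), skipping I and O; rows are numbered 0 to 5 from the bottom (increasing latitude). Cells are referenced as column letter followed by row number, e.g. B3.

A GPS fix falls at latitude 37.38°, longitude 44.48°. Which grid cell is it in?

Column index: ⌊(44.48 − 39.95) / 0.69⌋ = ⌊6.565⌋ = 6 → column G
Row offset from origin: ⌊(37.38 − 34.53) / 0.87⌋ = ⌊3.276⌋ = 3 → row 3

G3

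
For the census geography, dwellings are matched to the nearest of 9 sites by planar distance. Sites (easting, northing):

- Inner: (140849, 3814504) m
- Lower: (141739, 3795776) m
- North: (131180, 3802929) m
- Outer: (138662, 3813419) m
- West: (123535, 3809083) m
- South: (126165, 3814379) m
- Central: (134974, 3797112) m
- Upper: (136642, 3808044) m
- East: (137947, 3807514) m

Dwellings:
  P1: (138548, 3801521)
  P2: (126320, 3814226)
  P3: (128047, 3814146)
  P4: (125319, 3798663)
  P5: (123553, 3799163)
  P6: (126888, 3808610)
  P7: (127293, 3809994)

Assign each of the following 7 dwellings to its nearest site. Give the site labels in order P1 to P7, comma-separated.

P1 → Central (d²=32212757.00)
P2 → South (d²=47434.00)
P3 → South (d²=3596213.00)
P4 → North (d²=52550077.00)
P5 → North (d²=72353885.00)
P6 → West (d²=11466338.00)
P7 → West (d²=14952485.00)

Central, South, South, North, North, West, West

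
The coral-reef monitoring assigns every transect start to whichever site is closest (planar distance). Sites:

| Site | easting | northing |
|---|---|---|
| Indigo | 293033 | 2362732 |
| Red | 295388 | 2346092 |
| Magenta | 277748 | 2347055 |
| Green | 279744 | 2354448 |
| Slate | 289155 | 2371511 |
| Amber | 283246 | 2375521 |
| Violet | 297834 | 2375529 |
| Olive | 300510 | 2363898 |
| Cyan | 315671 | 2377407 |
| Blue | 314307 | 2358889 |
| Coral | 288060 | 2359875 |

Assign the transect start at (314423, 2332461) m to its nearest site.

Red

Squared distances to each site:
Indigo: 1373865541.000; Red: 548135386.000; Magenta: 1558040461.000; Green: 1686061210.000; Slate: 2163374324.000; Amber: 2826168929.000; Violet: 2130047545.000; Olive: 1181856538.000; Cyan: 2021700420.000; Blue: 698452640.000; Coral: 1446535165.000.
Minimum at Red.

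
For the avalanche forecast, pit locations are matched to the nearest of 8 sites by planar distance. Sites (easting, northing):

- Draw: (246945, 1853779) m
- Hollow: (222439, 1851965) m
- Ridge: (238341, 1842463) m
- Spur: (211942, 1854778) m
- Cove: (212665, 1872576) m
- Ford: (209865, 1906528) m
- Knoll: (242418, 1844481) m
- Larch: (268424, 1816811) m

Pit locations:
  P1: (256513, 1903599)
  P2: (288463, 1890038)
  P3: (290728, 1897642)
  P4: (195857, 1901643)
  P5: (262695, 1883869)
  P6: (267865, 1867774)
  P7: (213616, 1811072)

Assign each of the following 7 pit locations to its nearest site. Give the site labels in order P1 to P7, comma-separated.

P1 → Ford (d²=2184614945.00)
P2 → Draw (d²=3038459405.00)
P3 → Draw (d²=3840913858.00)
P4 → Ford (d²=220087289.00)
P5 → Draw (d²=1153470600.00)
P6 → Draw (d²=633506425.00)
P7 → Ridge (d²=1596720506.00)

Ford, Draw, Draw, Ford, Draw, Draw, Ridge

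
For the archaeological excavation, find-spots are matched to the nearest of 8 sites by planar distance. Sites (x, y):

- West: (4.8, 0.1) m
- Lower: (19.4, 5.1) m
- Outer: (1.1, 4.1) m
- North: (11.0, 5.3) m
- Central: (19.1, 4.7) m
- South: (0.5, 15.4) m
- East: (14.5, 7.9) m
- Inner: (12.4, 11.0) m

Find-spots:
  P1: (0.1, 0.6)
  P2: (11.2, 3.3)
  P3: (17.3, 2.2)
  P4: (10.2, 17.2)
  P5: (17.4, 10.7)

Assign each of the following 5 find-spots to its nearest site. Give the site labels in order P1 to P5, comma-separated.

P1 → Outer (d²=13.25)
P2 → North (d²=4.04)
P3 → Central (d²=9.49)
P4 → Inner (d²=43.28)
P5 → East (d²=16.25)

Outer, North, Central, Inner, East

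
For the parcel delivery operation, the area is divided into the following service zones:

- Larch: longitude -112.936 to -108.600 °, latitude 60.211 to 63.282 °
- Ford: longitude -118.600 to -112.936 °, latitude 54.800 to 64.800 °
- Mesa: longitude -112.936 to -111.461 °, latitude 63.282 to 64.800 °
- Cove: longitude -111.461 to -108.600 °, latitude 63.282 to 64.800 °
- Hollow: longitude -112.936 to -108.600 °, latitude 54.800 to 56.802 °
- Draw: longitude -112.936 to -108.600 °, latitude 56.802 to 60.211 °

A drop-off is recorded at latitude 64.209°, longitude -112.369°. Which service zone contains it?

Mesa

The point has longitude = -112.369 and latitude = 64.209.
Only Mesa satisfies -112.936 ≤ longitude ≤ -111.461 and 63.282 ≤ latitude ≤ 64.800.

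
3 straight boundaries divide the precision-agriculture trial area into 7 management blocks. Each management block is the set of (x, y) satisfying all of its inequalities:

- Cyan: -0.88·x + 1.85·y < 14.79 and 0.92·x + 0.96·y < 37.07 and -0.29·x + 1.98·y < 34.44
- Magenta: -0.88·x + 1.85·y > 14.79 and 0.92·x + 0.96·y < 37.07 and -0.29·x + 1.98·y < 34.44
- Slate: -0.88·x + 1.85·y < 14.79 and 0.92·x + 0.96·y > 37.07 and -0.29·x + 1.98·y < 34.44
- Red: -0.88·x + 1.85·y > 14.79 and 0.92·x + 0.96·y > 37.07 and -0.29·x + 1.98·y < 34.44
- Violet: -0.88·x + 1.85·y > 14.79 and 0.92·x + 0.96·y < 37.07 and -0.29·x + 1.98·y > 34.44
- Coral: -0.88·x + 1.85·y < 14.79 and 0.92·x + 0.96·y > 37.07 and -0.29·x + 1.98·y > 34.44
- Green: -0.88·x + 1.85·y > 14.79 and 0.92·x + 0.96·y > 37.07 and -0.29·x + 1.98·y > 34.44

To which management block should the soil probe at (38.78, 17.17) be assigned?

-0.88·38.78 + 1.85·17.17 = -2.362, which is < 14.79
0.92·38.78 + 0.96·17.17 = 52.161, which is > 37.07
-0.29·38.78 + 1.98·17.17 = 22.750, which is < 34.44
This sign pattern matches Slate.

Slate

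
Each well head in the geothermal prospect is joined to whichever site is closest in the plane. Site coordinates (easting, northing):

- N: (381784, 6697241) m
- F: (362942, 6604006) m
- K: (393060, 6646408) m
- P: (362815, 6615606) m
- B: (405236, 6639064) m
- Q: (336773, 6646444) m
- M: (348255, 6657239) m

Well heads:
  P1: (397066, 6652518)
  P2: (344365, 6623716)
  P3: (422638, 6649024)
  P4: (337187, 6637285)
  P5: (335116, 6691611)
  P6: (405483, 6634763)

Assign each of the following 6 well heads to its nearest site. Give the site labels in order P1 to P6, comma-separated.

P1 → K (d²=53380136.00)
P2 → P (d²=406174600.00)
P3 → B (d²=402031204.00)
P4 → Q (d²=84058677.00)
P5 → M (d²=1354067705.00)
P6 → B (d²=18559610.00)

K, P, B, Q, M, B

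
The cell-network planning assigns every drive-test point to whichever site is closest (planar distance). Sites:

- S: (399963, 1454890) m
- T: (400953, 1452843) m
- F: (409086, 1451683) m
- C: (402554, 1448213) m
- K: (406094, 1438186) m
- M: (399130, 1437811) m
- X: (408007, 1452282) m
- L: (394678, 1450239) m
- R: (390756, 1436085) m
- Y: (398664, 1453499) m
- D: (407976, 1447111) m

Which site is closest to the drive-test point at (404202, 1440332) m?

K

Squared distances to each site:
S: 229904485.000; T: 167081122.000; F: 152698657.000; C: 64826065.000; K: 8184980.000; M: 32080625.000; X: 157280525.000; L: 188855225.000; R: 198831925.000; Y: 204039333.000; D: 60197917.000.
Minimum at K.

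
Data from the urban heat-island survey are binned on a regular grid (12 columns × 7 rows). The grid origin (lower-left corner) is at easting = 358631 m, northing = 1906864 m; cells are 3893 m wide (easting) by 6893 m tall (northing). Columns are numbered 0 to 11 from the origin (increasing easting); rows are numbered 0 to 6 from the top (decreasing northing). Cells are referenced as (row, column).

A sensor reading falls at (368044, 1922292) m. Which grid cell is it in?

Column index: ⌊(368044 − 358631) / 3893⌋ = ⌊2.418⌋ = 2
Row offset from origin: ⌊(1922292 − 1906864) / 6893⌋ = ⌊2.238⌋ = 2 → row 4 (counted from top)

(4, 2)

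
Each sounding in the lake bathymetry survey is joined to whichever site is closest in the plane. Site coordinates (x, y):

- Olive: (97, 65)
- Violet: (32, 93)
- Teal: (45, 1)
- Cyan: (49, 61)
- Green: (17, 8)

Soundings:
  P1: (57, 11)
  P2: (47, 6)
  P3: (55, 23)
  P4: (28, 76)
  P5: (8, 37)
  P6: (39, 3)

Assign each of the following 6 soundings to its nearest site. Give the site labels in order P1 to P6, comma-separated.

P1 → Teal (d²=244.00)
P2 → Teal (d²=29.00)
P3 → Teal (d²=584.00)
P4 → Violet (d²=305.00)
P5 → Green (d²=922.00)
P6 → Teal (d²=40.00)

Teal, Teal, Teal, Violet, Green, Teal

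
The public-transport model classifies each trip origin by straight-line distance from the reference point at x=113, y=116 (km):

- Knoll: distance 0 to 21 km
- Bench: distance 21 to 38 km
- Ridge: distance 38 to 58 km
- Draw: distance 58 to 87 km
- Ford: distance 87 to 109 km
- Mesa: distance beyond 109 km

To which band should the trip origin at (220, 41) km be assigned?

Mesa

Distance = √((220−113)² + (41−116)²) = √(11449.000 + 5625.000) = 130.668 km.
109 ≤ 130.668 < ∞ → Mesa.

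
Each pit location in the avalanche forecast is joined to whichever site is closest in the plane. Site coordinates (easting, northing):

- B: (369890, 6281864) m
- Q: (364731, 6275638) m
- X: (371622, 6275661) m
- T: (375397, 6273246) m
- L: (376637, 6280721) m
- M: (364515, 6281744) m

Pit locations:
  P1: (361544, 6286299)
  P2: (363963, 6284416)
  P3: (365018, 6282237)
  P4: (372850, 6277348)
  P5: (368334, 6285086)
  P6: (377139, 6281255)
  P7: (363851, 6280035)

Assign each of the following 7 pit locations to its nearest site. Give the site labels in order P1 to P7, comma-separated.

P1 → M (d²=29574866.00)
P2 → M (d²=7444288.00)
P3 → M (d²=496058.00)
P4 → X (d²=4353953.00)
P5 → B (d²=12802420.00)
P6 → L (d²=537160.00)
P7 → M (d²=3361577.00)

M, M, M, X, B, L, M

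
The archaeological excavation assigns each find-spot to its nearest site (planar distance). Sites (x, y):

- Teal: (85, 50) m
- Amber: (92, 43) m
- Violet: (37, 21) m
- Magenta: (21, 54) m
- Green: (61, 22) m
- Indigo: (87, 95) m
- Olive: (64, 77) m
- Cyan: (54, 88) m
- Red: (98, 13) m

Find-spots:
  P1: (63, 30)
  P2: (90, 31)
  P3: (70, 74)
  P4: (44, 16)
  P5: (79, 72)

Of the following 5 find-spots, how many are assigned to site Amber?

P1 → Green
P2 → Amber
P3 → Olive
P4 → Violet
P5 → Olive
1 of the 5 goes to Amber.

1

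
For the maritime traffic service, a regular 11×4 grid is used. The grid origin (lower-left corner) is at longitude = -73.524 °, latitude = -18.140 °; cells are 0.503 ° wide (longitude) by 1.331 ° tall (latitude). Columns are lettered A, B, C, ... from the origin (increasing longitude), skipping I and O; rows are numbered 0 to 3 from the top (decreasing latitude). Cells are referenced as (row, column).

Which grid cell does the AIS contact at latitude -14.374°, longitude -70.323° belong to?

(1, G)

Column index: ⌊(-70.323 − -73.524) / 0.503⌋ = ⌊6.364⌋ = 6 → column G
Row offset from origin: ⌊(-14.374 − -18.140) / 1.331⌋ = ⌊2.829⌋ = 2 → row 1 (counted from top)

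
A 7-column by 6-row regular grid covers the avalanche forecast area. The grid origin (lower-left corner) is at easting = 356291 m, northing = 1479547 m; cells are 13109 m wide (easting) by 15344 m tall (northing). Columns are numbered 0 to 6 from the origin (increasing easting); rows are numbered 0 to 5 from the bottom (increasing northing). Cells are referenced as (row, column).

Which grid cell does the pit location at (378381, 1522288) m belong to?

(2, 1)

Column index: ⌊(378381 − 356291) / 13109⌋ = ⌊1.685⌋ = 1
Row offset from origin: ⌊(1522288 − 1479547) / 15344⌋ = ⌊2.786⌋ = 2 → row 2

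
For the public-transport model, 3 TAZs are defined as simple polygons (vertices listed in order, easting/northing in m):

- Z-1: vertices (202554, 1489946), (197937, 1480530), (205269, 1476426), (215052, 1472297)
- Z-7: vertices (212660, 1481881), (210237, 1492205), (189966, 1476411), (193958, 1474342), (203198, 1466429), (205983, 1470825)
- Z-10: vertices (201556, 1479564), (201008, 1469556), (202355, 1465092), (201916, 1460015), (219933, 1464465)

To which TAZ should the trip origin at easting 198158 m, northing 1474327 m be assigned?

Cast a ray rightward from (198158, 1474327). For each polygon, the edges (by vertex number in listed order) whose endpoints lie on opposite sides of northing = 1474327, where each meets that height, and whether that is right or left of the point:
Z-1: 3–4 at easting≈210242.2 (right), 4–1 at easting≈213614.5 (right) → 2 crossings.
Z-7: 4–5 at easting≈193975.5 (left), 6–1 at easting≈208097.9 (right) → 1 crossing.
Z-10: 1–2 at easting≈201269.2 (right), 5–1 at easting≈207930.0 (right) → 2 crossings.
Only Z-7 has an odd count, so the point is inside Z-7.

Z-7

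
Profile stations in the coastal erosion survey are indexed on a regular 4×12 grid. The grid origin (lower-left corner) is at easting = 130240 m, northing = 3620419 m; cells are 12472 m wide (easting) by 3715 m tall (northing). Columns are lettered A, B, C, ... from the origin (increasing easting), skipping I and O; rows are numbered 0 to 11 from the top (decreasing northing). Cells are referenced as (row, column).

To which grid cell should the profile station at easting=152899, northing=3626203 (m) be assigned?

(10, B)

Column index: ⌊(152899 − 130240) / 12472⌋ = ⌊1.817⌋ = 1 → column B
Row offset from origin: ⌊(3626203 − 3620419) / 3715⌋ = ⌊1.557⌋ = 1 → row 10 (counted from top)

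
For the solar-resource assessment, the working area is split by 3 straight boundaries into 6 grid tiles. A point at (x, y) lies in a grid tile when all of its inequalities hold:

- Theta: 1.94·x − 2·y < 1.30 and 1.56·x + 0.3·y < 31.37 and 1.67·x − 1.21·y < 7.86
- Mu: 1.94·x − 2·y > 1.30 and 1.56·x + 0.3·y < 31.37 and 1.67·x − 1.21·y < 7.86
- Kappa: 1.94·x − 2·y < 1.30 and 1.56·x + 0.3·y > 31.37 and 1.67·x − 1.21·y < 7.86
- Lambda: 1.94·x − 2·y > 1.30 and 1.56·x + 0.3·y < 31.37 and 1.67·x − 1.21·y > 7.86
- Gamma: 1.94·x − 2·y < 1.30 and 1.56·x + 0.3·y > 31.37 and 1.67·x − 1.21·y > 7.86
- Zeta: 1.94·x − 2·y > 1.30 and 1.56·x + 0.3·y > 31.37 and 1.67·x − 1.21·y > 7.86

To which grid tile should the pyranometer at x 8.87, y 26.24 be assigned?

Theta

1.94·8.87 − 2·26.24 = -35.272, which is < 1.30
1.56·8.87 + 0.3·26.24 = 21.709, which is < 31.37
1.67·8.87 − 1.21·26.24 = -16.938, which is < 7.86
This sign pattern matches Theta.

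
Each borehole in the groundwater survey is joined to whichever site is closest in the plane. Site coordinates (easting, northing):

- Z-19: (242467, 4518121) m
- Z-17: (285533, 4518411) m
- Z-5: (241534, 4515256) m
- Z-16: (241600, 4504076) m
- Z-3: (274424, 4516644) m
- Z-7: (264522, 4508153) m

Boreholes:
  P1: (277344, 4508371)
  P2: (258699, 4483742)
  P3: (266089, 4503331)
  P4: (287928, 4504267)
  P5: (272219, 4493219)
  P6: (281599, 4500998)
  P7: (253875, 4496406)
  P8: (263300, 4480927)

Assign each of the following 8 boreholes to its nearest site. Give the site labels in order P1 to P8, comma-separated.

Z-3, Z-7, Z-7, Z-17, Z-7, Z-3, Z-16, Z-7

P1 → Z-3 (d²=76968929.00)
P2 → Z-7 (d²=629804250.00)
P3 → Z-7 (d²=25707173.00)
P4 → Z-17 (d²=205788761.00)
P5 → Z-7 (d²=282268165.00)
P6 → Z-3 (d²=296277941.00)
P7 → Z-16 (d²=209504525.00)
P8 → Z-7 (d²=742748360.00)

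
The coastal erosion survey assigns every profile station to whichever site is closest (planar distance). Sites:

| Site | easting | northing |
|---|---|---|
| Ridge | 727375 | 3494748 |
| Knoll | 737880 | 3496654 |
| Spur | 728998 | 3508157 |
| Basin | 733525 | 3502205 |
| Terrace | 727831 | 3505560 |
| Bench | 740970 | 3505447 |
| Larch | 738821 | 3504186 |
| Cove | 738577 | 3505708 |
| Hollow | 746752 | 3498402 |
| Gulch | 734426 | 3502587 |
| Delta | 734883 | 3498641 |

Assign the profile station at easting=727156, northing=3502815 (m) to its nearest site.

Squared distances to each site:
Ridge: 65124450.000; Knoll: 152962097.000; Spur: 31929928.000; Basin: 40936261.000; Terrace: 7990650.000; Bench: 197754020.000; Larch: 137951866.000; Cove: 138808690.000; Hollow: 403477785.000; Gulch: 52904884.000; Delta: 77128805.000.
Minimum at Terrace.

Terrace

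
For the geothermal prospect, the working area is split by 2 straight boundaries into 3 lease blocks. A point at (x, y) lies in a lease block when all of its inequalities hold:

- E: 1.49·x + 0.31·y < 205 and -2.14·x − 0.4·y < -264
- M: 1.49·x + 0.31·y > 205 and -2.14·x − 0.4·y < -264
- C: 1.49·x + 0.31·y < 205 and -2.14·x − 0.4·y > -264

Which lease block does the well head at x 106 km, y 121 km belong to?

E

1.49·106 + 0.31·121 = 195.450, which is < 205
-2.14·106 − 0.4·121 = -275.240, which is < -264
This sign pattern matches E.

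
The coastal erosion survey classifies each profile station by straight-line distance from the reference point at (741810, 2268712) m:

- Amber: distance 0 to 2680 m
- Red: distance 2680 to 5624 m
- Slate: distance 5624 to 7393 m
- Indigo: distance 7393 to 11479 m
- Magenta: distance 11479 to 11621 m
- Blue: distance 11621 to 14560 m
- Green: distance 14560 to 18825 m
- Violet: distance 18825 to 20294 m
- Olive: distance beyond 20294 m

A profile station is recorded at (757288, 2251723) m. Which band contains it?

Olive

Distance = √((757288−741810)² + (2251723−2268712)²) = √(239568484.000 + 288626121.000) = 22982.485 m.
20294 ≤ 22982.485 < ∞ → Olive.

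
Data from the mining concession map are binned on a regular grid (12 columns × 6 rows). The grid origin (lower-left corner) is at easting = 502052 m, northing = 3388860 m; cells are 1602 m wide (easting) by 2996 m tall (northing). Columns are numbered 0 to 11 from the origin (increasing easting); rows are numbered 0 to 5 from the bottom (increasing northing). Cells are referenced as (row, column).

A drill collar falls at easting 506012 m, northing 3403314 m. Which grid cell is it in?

(4, 2)

Column index: ⌊(506012 − 502052) / 1602⌋ = ⌊2.472⌋ = 2
Row offset from origin: ⌊(3403314 − 3388860) / 2996⌋ = ⌊4.824⌋ = 4 → row 4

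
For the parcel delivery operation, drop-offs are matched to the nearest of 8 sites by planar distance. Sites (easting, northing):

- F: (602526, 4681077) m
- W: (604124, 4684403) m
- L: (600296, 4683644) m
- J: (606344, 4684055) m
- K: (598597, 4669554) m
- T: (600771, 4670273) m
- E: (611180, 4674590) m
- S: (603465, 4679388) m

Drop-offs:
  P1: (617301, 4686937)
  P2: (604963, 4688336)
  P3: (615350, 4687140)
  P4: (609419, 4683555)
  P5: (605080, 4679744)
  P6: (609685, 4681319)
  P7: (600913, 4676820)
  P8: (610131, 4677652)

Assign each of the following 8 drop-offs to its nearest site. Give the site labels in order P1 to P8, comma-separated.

P1 → J (d²=128361773.00)
P2 → W (d²=16172410.00)
P3 → J (d²=90625261.00)
P4 → J (d²=9705625.00)
P5 → S (d²=2734961.00)
P6 → J (d²=18647977.00)
P7 → S (d²=13107328.00)
P8 → E (d²=10476245.00)

J, W, J, J, S, J, S, E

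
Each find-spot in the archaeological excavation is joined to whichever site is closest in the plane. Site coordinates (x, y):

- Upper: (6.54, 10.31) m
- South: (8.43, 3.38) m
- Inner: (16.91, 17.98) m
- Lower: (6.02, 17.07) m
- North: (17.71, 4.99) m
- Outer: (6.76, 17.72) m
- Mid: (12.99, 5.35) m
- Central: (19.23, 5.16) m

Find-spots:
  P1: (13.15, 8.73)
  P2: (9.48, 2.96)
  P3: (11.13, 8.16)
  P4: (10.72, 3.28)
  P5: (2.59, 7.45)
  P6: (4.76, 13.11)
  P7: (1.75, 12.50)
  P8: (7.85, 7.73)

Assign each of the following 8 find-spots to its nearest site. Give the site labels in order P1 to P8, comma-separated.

P1 → Mid (d²=11.45)
P2 → South (d²=1.28)
P3 → Mid (d²=11.36)
P4 → South (d²=5.25)
P5 → Upper (d²=23.78)
P6 → Upper (d²=11.01)
P7 → Upper (d²=27.74)
P8 → Upper (d²=8.37)

Mid, South, Mid, South, Upper, Upper, Upper, Upper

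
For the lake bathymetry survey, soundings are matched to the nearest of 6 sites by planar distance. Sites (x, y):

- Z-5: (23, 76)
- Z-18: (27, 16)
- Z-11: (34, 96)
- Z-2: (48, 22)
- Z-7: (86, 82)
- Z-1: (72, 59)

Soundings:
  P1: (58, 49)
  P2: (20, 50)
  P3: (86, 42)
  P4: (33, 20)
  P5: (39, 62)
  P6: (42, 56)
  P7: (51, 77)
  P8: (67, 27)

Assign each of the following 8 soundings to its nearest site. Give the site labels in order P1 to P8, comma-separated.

P1 → Z-1 (d²=296.00)
P2 → Z-5 (d²=685.00)
P3 → Z-1 (d²=485.00)
P4 → Z-18 (d²=52.00)
P5 → Z-5 (d²=452.00)
P6 → Z-5 (d²=761.00)
P7 → Z-11 (d²=650.00)
P8 → Z-2 (d²=386.00)

Z-1, Z-5, Z-1, Z-18, Z-5, Z-5, Z-11, Z-2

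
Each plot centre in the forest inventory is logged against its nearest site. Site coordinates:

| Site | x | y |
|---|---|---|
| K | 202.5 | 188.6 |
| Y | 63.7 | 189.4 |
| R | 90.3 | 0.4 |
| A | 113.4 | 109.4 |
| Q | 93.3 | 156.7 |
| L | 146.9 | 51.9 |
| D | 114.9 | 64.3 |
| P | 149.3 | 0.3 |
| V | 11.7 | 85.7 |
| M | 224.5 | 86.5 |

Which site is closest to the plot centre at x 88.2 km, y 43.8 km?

Squared distances to each site:
K: 34031.530; Y: 21799.610; R: 1887.970; A: 4938.400; Q: 12772.420; L: 3511.300; D: 1133.140; P: 5625.460; V: 7607.860; M: 20400.980.
Minimum at D.

D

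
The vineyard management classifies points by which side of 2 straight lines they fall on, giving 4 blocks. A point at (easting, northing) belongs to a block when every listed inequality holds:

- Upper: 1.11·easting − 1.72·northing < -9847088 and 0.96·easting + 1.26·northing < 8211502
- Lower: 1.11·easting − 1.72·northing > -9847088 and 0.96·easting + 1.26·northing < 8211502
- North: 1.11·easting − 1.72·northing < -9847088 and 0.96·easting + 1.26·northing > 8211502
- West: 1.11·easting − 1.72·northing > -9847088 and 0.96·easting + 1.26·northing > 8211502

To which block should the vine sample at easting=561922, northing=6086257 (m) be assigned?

1.11·561922 − 1.72·6086257 = -9844628.620, which is > -9847088
0.96·561922 + 1.26·6086257 = 8208128.940, which is < 8211502
This sign pattern matches Lower.

Lower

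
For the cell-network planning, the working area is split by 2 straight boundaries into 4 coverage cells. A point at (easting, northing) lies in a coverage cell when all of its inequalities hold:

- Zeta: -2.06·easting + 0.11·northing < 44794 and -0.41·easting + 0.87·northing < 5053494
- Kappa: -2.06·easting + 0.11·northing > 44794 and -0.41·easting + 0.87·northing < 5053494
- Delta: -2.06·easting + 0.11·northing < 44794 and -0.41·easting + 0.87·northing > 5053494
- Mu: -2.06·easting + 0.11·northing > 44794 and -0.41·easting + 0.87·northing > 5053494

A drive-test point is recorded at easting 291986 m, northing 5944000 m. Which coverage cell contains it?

Kappa

-2.06·291986 + 0.11·5944000 = 52348.840, which is > 44794
-0.41·291986 + 0.87·5944000 = 5051565.740, which is < 5053494
This sign pattern matches Kappa.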